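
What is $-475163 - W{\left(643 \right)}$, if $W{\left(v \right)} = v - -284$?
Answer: $-476090$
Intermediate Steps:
$W{\left(v \right)} = 284 + v$ ($W{\left(v \right)} = v + 284 = 284 + v$)
$-475163 - W{\left(643 \right)} = -475163 - \left(284 + 643\right) = -475163 - 927 = -476090$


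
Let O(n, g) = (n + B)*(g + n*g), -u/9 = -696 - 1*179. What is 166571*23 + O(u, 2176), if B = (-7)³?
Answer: 129088572765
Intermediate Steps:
B = -343
u = 7875 (u = -9*(-696 - 1*179) = -9*(-696 - 179) = -9*(-875) = 7875)
O(n, g) = (-343 + n)*(g + g*n) (O(n, g) = (n - 343)*(g + n*g) = (-343 + n)*(g + g*n))
166571*23 + O(u, 2176) = 166571*23 + 2176*(-343 + 7875² - 342*7875) = 3831133 + 2176*(-343 + 62015625 - 2693250) = 3831133 + 2176*59322032 = 3831133 + 129084741632 = 129088572765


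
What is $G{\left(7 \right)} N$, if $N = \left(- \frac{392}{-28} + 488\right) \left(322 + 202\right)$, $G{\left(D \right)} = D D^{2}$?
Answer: $90225464$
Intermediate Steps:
$G{\left(D \right)} = D^{3}$
$N = 263048$ ($N = \left(\left(-392\right) \left(- \frac{1}{28}\right) + 488\right) 524 = \left(14 + 488\right) 524 = 502 \cdot 524 = 263048$)
$G{\left(7 \right)} N = 7^{3} \cdot 263048 = 343 \cdot 263048 = 90225464$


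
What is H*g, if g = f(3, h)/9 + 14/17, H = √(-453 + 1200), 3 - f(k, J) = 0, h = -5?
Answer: 59*√83/17 ≈ 31.619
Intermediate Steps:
f(k, J) = 3 (f(k, J) = 3 - 1*0 = 3 + 0 = 3)
H = 3*√83 (H = √747 = 3*√83 ≈ 27.331)
g = 59/51 (g = 3/9 + 14/17 = 3*(⅑) + 14*(1/17) = ⅓ + 14/17 = 59/51 ≈ 1.1569)
H*g = (3*√83)*(59/51) = 59*√83/17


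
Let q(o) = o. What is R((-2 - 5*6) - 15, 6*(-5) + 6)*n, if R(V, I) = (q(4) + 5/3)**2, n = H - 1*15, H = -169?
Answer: -53176/9 ≈ -5908.4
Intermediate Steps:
n = -184 (n = -169 - 1*15 = -169 - 15 = -184)
R(V, I) = 289/9 (R(V, I) = (4 + 5/3)**2 = (17/3)**2 = 289/9)
R((-2 - 5*6) - 15, 6*(-5) + 6)*n = (289/9)*(-184) = -53176/9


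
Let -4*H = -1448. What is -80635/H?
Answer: -80635/362 ≈ -222.75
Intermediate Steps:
H = 362 (H = -¼*(-1448) = 362)
-80635/H = -80635/362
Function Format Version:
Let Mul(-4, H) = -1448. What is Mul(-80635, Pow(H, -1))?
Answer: Rational(-80635, 362) ≈ -222.75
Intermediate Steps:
H = 362 (H = Mul(Rational(-1, 4), -1448) = 362)
Mul(-80635, Pow(H, -1)) = Mul(-80635, Pow(362, -1)) = Mul(-80635, Rational(1, 362)) = Rational(-80635, 362)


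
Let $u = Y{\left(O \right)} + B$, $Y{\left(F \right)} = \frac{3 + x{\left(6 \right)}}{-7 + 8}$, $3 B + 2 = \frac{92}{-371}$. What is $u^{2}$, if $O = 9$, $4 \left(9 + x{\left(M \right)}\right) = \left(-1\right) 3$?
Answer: $\frac{123854641}{2202256} \approx 56.24$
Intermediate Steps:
$x{\left(M \right)} = - \frac{39}{4}$ ($x{\left(M \right)} = -9 + \frac{\left(-1\right) 3}{4} = -9 + \frac{1}{4} \left(-3\right) = -9 - \frac{3}{4} = - \frac{39}{4}$)
$B = - \frac{278}{371}$ ($B = - \frac{2}{3} + \frac{92 \frac{1}{-371}}{3} = - \frac{2}{3} + \frac{92 \left(- \frac{1}{371}\right)}{3} = - \frac{2}{3} + \frac{1}{3} \left(- \frac{92}{371}\right) = - \frac{2}{3} - \frac{92}{1113} = - \frac{278}{371} \approx -0.74933$)
$Y{\left(F \right)} = - \frac{27}{4}$ ($Y{\left(F \right)} = \frac{3 - \frac{39}{4}}{-7 + 8} = - \frac{27}{4 \cdot 1} = \left(- \frac{27}{4}\right) 1 = - \frac{27}{4}$)
$u = - \frac{11129}{1484}$ ($u = - \frac{27}{4} - \frac{278}{371} = - \frac{11129}{1484} \approx -7.4993$)
$u^{2} = \left(- \frac{11129}{1484}\right)^{2} = \frac{123854641}{2202256}$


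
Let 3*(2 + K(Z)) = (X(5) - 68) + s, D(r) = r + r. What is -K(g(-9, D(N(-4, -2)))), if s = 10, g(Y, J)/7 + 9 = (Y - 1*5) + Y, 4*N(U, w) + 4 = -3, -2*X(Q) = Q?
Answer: 133/6 ≈ 22.167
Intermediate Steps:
X(Q) = -Q/2
N(U, w) = -7/4 (N(U, w) = -1 + (¼)*(-3) = -1 - ¾ = -7/4)
D(r) = 2*r
g(Y, J) = -98 + 14*Y (g(Y, J) = -63 + 7*((Y - 1*5) + Y) = -63 + 7*((Y - 5) + Y) = -63 + 7*((-5 + Y) + Y) = -63 + 7*(-5 + 2*Y) = -63 + (-35 + 14*Y) = -98 + 14*Y)
K(Z) = -133/6 (K(Z) = -2 + ((-½*5 - 68) + 10)/3 = -2 + ((-5/2 - 68) + 10)/3 = -2 + (-141/2 + 10)/3 = -2 + (⅓)*(-121/2) = -2 - 121/6 = -133/6)
-K(g(-9, D(N(-4, -2)))) = -1*(-133/6) = 133/6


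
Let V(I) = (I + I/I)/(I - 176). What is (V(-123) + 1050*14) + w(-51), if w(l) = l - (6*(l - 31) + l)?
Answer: 4542530/299 ≈ 15192.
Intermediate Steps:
V(I) = (1 + I)/(-176 + I) (V(I) = (I + 1)/(-176 + I) = (1 + I)/(-176 + I))
w(l) = 186 - 6*l (w(l) = l - (6*(-31 + l) + l) = l - ((-186 + 6*l) + l) = l - (-186 + 7*l) = l + (186 - 7*l) = 186 - 6*l)
(V(-123) + 1050*14) + w(-51) = ((1 - 123)/(-176 - 123) + 1050*14) + (186 - 6*(-51)) = (-122/(-299) + 14700) + (186 + 306) = (-1/299*(-122) + 14700) + 492 = (122/299 + 14700) + 492 = 4395422/299 + 492 = 4542530/299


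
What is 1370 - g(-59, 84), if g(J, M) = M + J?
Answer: 1345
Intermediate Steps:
g(J, M) = J + M
1370 - g(-59, 84) = 1370 - (-59 + 84) = 1370 - 1*25 = 1370 - 25 = 1345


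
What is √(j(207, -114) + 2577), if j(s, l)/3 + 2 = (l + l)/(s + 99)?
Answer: √742373/17 ≈ 50.683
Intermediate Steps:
j(s, l) = -6 + 6*l/(99 + s) (j(s, l) = -6 + 3*((l + l)/(s + 99)) = -6 + 3*((2*l)/(99 + s)) = -6 + 3*(2*l/(99 + s)) = -6 + 6*l/(99 + s))
√(j(207, -114) + 2577) = √(6*(-99 - 114 - 1*207)/(99 + 207) + 2577) = √(6*(-99 - 114 - 207)/306 + 2577) = √(6*(1/306)*(-420) + 2577) = √(-140/17 + 2577) = √(43669/17) = √742373/17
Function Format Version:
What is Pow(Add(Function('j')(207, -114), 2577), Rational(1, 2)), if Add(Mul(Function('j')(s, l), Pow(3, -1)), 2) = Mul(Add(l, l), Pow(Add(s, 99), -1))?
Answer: Mul(Rational(1, 17), Pow(742373, Rational(1, 2))) ≈ 50.683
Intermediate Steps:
Function('j')(s, l) = Add(-6, Mul(6, l, Pow(Add(99, s), -1))) (Function('j')(s, l) = Add(-6, Mul(3, Mul(Add(l, l), Pow(Add(s, 99), -1)))) = Add(-6, Mul(3, Mul(Mul(2, l), Pow(Add(99, s), -1)))) = Add(-6, Mul(3, Mul(2, l, Pow(Add(99, s), -1)))) = Add(-6, Mul(6, l, Pow(Add(99, s), -1))))
Pow(Add(Function('j')(207, -114), 2577), Rational(1, 2)) = Pow(Add(Mul(6, Pow(Add(99, 207), -1), Add(-99, -114, Mul(-1, 207))), 2577), Rational(1, 2)) = Pow(Add(Mul(6, Pow(306, -1), Add(-99, -114, -207)), 2577), Rational(1, 2)) = Pow(Add(Mul(6, Rational(1, 306), -420), 2577), Rational(1, 2)) = Pow(Add(Rational(-140, 17), 2577), Rational(1, 2)) = Pow(Rational(43669, 17), Rational(1, 2)) = Mul(Rational(1, 17), Pow(742373, Rational(1, 2)))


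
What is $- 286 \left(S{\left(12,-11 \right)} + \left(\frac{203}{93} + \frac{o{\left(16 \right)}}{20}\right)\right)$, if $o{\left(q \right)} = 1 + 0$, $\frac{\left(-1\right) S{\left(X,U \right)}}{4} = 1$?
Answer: $\frac{470041}{930} \approx 505.42$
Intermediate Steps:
$S{\left(X,U \right)} = -4$ ($S{\left(X,U \right)} = \left(-4\right) 1 = -4$)
$o{\left(q \right)} = 1$
$- 286 \left(S{\left(12,-11 \right)} + \left(\frac{203}{93} + \frac{o{\left(16 \right)}}{20}\right)\right) = - 286 \left(-4 + \left(\frac{203}{93} + 1 \cdot \frac{1}{20}\right)\right) = - 286 \left(-4 + \left(203 \cdot \frac{1}{93} + 1 \cdot \frac{1}{20}\right)\right) = - 286 \left(-4 + \left(\frac{203}{93} + \frac{1}{20}\right)\right) = - 286 \left(-4 + \frac{4153}{1860}\right) = \left(-286\right) \left(- \frac{3287}{1860}\right) = \frac{470041}{930}$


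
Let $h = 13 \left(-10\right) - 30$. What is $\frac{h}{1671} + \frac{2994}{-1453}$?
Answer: $- \frac{5235454}{2427963} \approx -2.1563$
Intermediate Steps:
$h = -160$ ($h = -130 - 30 = -160$)
$\frac{h}{1671} + \frac{2994}{-1453} = - \frac{160}{1671} + \frac{2994}{-1453} = \left(-160\right) \frac{1}{1671} + 2994 \left(- \frac{1}{1453}\right) = - \frac{160}{1671} - \frac{2994}{1453} = - \frac{5235454}{2427963}$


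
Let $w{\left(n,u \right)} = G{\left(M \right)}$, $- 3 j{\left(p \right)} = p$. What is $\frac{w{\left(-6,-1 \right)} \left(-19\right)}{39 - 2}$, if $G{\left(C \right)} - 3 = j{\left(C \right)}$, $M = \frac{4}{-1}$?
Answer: $- \frac{247}{111} \approx -2.2252$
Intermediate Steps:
$M = -4$ ($M = 4 \left(-1\right) = -4$)
$j{\left(p \right)} = - \frac{p}{3}$
$G{\left(C \right)} = 3 - \frac{C}{3}$
$w{\left(n,u \right)} = \frac{13}{3}$ ($w{\left(n,u \right)} = 3 - - \frac{4}{3} = 3 + \frac{4}{3} = \frac{13}{3}$)
$\frac{w{\left(-6,-1 \right)} \left(-19\right)}{39 - 2} = \frac{\frac{13}{3} \left(-19\right)}{39 - 2} = - \frac{247}{3 \cdot 37} = \left(- \frac{247}{3}\right) \frac{1}{37} = - \frac{247}{111}$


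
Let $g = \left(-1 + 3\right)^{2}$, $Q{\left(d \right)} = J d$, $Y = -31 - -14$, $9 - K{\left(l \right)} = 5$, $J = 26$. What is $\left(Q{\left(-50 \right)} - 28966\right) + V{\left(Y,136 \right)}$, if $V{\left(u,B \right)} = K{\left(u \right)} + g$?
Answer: $-30258$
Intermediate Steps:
$K{\left(l \right)} = 4$ ($K{\left(l \right)} = 9 - 5 = 4$)
$Y = -17$ ($Y = -31 + 14 = -17$)
$Q{\left(d \right)} = 26 d$
$g = 4$ ($g = 2^{2} = 4$)
$V{\left(u,B \right)} = 8$ ($V{\left(u,B \right)} = 4 + 4 = 8$)
$\left(Q{\left(-50 \right)} - 28966\right) + V{\left(Y,136 \right)} = \left(26 \left(-50\right) - 28966\right) + 8 = \left(-1300 - 28966\right) + 8 = -30266 + 8 = -30258$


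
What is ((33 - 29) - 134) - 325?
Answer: -455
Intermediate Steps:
((33 - 29) - 134) - 325 = (4 - 134) - 325 = -130 - 325 = -455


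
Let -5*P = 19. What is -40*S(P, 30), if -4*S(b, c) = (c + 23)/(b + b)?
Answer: -1325/19 ≈ -69.737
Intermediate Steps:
P = -19/5 (P = -1/5*19 = -19/5 ≈ -3.8000)
S(b, c) = -(23 + c)/(8*b) (S(b, c) = -(c + 23)/(4*(b + b)) = -(23 + c)/(4*(2*b)) = -(23 + c)*1/(2*b)/4 = -(23 + c)/(8*b))
-40*S(P, 30) = -5*(-23 - 1*30)/(-19/5) = -5*(-5)*(-23 - 30)/19 = -5*(-5)*(-53)/19 = -40*265/152 = -1325/19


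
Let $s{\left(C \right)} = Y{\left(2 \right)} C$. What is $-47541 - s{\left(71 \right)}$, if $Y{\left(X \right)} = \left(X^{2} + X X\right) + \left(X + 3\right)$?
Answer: $-48464$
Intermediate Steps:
$Y{\left(X \right)} = 3 + X + 2 X^{2}$ ($Y{\left(X \right)} = \left(X^{2} + X^{2}\right) + \left(3 + X\right) = 2 X^{2} + \left(3 + X\right) = 3 + X + 2 X^{2}$)
$s{\left(C \right)} = 13 C$ ($s{\left(C \right)} = \left(3 + 2 + 2 \cdot 2^{2}\right) C = \left(3 + 2 + 2 \cdot 4\right) C = \left(3 + 2 + 8\right) C = 13 C$)
$-47541 - s{\left(71 \right)} = -47541 - 13 \cdot 71 = -47541 - 923 = -48464$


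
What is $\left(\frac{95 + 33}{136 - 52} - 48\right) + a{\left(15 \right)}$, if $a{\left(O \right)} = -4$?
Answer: $- \frac{1060}{21} \approx -50.476$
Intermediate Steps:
$\left(\frac{95 + 33}{136 - 52} - 48\right) + a{\left(15 \right)} = \left(\frac{95 + 33}{136 - 52} - 48\right) - 4 = \left(\frac{128}{84} - 48\right) - 4 = \left(128 \cdot \frac{1}{84} - 48\right) - 4 = \left(\frac{32}{21} - 48\right) - 4 = - \frac{976}{21} - 4 = - \frac{1060}{21}$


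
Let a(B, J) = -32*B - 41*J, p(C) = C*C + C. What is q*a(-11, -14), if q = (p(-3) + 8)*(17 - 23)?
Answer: -77784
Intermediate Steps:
p(C) = C + C² (p(C) = C² + C = C + C²)
a(B, J) = -41*J - 32*B
q = -84 (q = (-3*(1 - 3) + 8)*(17 - 23) = (-3*(-2) + 8)*(-6) = (6 + 8)*(-6) = 14*(-6) = -84)
q*a(-11, -14) = -84*(-41*(-14) - 32*(-11)) = -84*(574 + 352) = -84*926 = -77784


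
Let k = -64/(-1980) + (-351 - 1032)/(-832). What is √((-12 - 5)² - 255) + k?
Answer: 697897/411840 + √34 ≈ 7.5255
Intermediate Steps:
k = 697897/411840 (k = -64*(-1/1980) - 1383*(-1/832) = 16/495 + 1383/832 = 697897/411840 ≈ 1.6946)
√((-12 - 5)² - 255) + k = √((-12 - 5)² - 255) + 697897/411840 = √((-17)² - 255) + 697897/411840 = √(289 - 255) + 697897/411840 = √34 + 697897/411840 = 697897/411840 + √34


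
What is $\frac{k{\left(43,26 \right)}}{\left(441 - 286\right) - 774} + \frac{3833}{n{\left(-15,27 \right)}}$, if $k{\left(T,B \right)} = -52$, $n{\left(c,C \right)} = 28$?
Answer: $\frac{2374083}{17332} \approx 136.98$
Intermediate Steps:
$\frac{k{\left(43,26 \right)}}{\left(441 - 286\right) - 774} + \frac{3833}{n{\left(-15,27 \right)}} = - \frac{52}{\left(441 - 286\right) - 774} + \frac{3833}{28} = - \frac{52}{155 - 774} + 3833 \cdot \frac{1}{28} = - \frac{52}{-619} + \frac{3833}{28} = \left(-52\right) \left(- \frac{1}{619}\right) + \frac{3833}{28} = \frac{52}{619} + \frac{3833}{28} = \frac{2374083}{17332}$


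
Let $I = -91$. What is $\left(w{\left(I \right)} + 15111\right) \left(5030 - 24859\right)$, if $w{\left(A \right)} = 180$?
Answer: $-303205239$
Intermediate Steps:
$\left(w{\left(I \right)} + 15111\right) \left(5030 - 24859\right) = \left(180 + 15111\right) \left(5030 - 24859\right) = 15291 \left(-19829\right) = -303205239$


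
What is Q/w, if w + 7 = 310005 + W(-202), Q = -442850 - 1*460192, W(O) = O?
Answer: -451521/154898 ≈ -2.9150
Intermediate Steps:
Q = -903042 (Q = -442850 - 460192 = -903042)
w = 309796 (w = -7 + (310005 - 202) = -7 + 309803 = 309796)
Q/w = -903042/309796 = -903042*1/309796 = -451521/154898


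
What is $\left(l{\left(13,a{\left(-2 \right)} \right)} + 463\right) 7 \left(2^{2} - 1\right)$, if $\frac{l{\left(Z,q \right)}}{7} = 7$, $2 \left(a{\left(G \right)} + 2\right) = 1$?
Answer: $10752$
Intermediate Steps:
$a{\left(G \right)} = - \frac{3}{2}$ ($a{\left(G \right)} = -2 + \frac{1}{2} \cdot 1 = -2 + \frac{1}{2} = - \frac{3}{2}$)
$l{\left(Z,q \right)} = 49$ ($l{\left(Z,q \right)} = 7 \cdot 7 = 49$)
$\left(l{\left(13,a{\left(-2 \right)} \right)} + 463\right) 7 \left(2^{2} - 1\right) = \left(49 + 463\right) 7 \left(2^{2} - 1\right) = 512 \cdot 7 \left(4 - 1\right) = 512 \cdot 7 \cdot 3 = 512 \cdot 21 = 10752$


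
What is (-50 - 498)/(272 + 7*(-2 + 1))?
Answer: -548/265 ≈ -2.0679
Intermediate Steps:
(-50 - 498)/(272 + 7*(-2 + 1)) = -548/(272 + 7*(-1)) = -548/(272 - 7) = -548/265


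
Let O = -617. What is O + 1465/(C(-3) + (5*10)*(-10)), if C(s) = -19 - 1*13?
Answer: -329709/532 ≈ -619.75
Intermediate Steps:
C(s) = -32 (C(s) = -19 - 13 = -32)
O + 1465/(C(-3) + (5*10)*(-10)) = -617 + 1465/(-32 + (5*10)*(-10)) = -617 + 1465/(-32 + 50*(-10)) = -617 + 1465/(-32 - 500) = -617 + 1465/(-532) = -617 + 1465*(-1/532) = -617 - 1465/532 = -329709/532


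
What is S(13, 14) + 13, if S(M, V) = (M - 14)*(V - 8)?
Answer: 7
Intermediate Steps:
S(M, V) = (-14 + M)*(-8 + V)
S(13, 14) + 13 = (112 - 14*14 - 8*13 + 13*14) + 13 = (112 - 196 - 104 + 182) + 13 = -6 + 13 = 7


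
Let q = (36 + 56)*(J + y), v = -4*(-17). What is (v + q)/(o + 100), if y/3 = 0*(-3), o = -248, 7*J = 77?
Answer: -270/37 ≈ -7.2973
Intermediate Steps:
J = 11 (J = (1/7)*77 = 11)
v = 68
y = 0 (y = 3*(0*(-3)) = 3*0 = 0)
q = 1012 (q = (36 + 56)*(11 + 0) = 92*11 = 1012)
(v + q)/(o + 100) = (68 + 1012)/(-248 + 100) = 1080/(-148) = 1080*(-1/148) = -270/37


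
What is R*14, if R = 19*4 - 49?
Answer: 378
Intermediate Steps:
R = 27 (R = 76 - 49 = 27)
R*14 = 27*14 = 378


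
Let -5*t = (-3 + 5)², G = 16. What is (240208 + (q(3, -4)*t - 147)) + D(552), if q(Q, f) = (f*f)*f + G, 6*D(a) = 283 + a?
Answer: 7207157/30 ≈ 2.4024e+5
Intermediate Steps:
D(a) = 283/6 + a/6 (D(a) = (283 + a)/6 = 283/6 + a/6)
t = -⅘ (t = -(-3 + 5)²/5 = -⅕*2² = -⅕*4 = -⅘ ≈ -0.80000)
q(Q, f) = 16 + f³ (q(Q, f) = (f*f)*f + 16 = f²*f + 16 = f³ + 16 = 16 + f³)
(240208 + (q(3, -4)*t - 147)) + D(552) = (240208 + ((16 + (-4)³)*(-⅘) - 147)) + (283/6 + (⅙)*552) = (240208 + ((16 - 64)*(-⅘) - 147)) + (283/6 + 92) = (240208 + (-48*(-⅘) - 147)) + 835/6 = (240208 + (192/5 - 147)) + 835/6 = (240208 - 543/5) + 835/6 = 1200497/5 + 835/6 = 7207157/30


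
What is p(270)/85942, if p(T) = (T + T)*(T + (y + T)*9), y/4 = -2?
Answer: 709560/42971 ≈ 16.513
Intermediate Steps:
y = -8 (y = 4*(-2) = -8)
p(T) = 2*T*(-72 + 10*T) (p(T) = (T + T)*(T + (-8 + T)*9) = (2*T)*(T + (-72 + 9*T)) = (2*T)*(-72 + 10*T) = 2*T*(-72 + 10*T))
p(270)/85942 = (4*270*(-36 + 5*270))/85942 = (4*270*(-36 + 1350))*(1/85942) = (4*270*1314)*(1/85942) = 1419120*(1/85942) = 709560/42971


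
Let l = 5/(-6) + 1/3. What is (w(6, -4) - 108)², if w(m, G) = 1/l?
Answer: 12100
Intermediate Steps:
l = -½ (l = 5*(-⅙) + 1*(⅓) = -⅚ + ⅓ = -½ ≈ -0.50000)
w(m, G) = -2 (w(m, G) = 1/(-½) = -2)
(w(6, -4) - 108)² = (-2 - 108)² = (-110)² = 12100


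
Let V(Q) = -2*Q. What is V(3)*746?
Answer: -4476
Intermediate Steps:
V(3)*746 = -2*3*746 = -6*746 = -4476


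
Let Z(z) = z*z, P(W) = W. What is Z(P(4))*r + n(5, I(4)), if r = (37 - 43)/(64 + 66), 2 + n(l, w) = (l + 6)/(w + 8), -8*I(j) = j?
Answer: -248/195 ≈ -1.2718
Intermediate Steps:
I(j) = -j/8
n(l, w) = -2 + (6 + l)/(8 + w) (n(l, w) = -2 + (l + 6)/(w + 8) = -2 + (6 + l)/(8 + w))
r = -3/65 (r = -6/130 = -6*1/130 = -3/65 ≈ -0.046154)
Z(z) = z²
Z(P(4))*r + n(5, I(4)) = 4²*(-3/65) + (-10 + 5 - (-1)*4/4)/(8 - ⅛*4) = 16*(-3/65) + (-10 + 5 - 2*(-½))/(8 - ½) = -48/65 + (-10 + 5 + 1)/(15/2) = -48/65 + (2/15)*(-4) = -48/65 - 8/15 = -248/195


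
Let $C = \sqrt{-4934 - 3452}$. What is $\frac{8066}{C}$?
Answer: $- \frac{4033 i \sqrt{8386}}{4193} \approx - 88.081 i$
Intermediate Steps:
$C = i \sqrt{8386}$ ($C = \sqrt{-8386} = i \sqrt{8386} \approx 91.575 i$)
$\frac{8066}{C} = \frac{8066}{i \sqrt{8386}} = 8066 \left(- \frac{i \sqrt{8386}}{8386}\right) = - \frac{4033 i \sqrt{8386}}{4193}$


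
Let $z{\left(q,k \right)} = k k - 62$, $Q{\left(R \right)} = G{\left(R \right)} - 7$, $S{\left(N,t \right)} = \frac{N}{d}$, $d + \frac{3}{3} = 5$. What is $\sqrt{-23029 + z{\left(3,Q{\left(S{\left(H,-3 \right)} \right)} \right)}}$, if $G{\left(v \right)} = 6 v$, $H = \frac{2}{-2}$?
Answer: $\frac{5 i \sqrt{3683}}{2} \approx 151.72 i$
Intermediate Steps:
$d = 4$ ($d = -1 + 5 = 4$)
$H = -1$ ($H = 2 \left(- \frac{1}{2}\right) = -1$)
$S{\left(N,t \right)} = \frac{N}{4}$
$Q{\left(R \right)} = -7 + 6 R$ ($Q{\left(R \right)} = 6 R - 7 = -7 + 6 R$)
$z{\left(q,k \right)} = -62 + k^{2}$ ($z{\left(q,k \right)} = k^{2} - 62 = -62 + k^{2}$)
$\sqrt{-23029 + z{\left(3,Q{\left(S{\left(H,-3 \right)} \right)} \right)}} = \sqrt{-23029 - \left(62 - \left(-7 + 6 \cdot \frac{1}{4} \left(-1\right)\right)^{2}\right)} = \sqrt{-23029 - \left(62 - \left(-7 + 6 \left(- \frac{1}{4}\right)\right)^{2}\right)} = \sqrt{-23029 - \left(62 - \left(-7 - \frac{3}{2}\right)^{2}\right)} = \sqrt{-23029 - \left(62 - \left(- \frac{17}{2}\right)^{2}\right)} = \sqrt{-23029 + \left(-62 + \frac{289}{4}\right)} = \sqrt{-23029 + \frac{41}{4}} = \sqrt{- \frac{92075}{4}} = \frac{5 i \sqrt{3683}}{2}$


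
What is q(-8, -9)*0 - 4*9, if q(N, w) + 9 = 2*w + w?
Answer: -36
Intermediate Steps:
q(N, w) = -9 + 3*w (q(N, w) = -9 + (2*w + w) = -9 + 3*w)
q(-8, -9)*0 - 4*9 = (-9 + 3*(-9))*0 - 4*9 = (-9 - 27)*0 - 36 = -36*0 - 36 = 0 - 36 = -36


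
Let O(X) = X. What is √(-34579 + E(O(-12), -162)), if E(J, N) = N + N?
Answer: I*√34903 ≈ 186.82*I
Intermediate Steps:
E(J, N) = 2*N
√(-34579 + E(O(-12), -162)) = √(-34579 + 2*(-162)) = √(-34579 - 324) = √(-34903) = I*√34903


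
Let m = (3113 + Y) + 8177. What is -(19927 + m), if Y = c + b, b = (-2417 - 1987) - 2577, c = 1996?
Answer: -26232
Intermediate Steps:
b = -6981 (b = -4404 - 2577 = -6981)
Y = -4985 (Y = 1996 - 6981 = -4985)
m = 6305 (m = (3113 - 4985) + 8177 = -1872 + 8177 = 6305)
-(19927 + m) = -(19927 + 6305) = -1*26232 = -26232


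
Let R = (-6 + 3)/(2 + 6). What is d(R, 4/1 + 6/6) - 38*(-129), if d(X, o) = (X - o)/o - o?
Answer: 195837/40 ≈ 4895.9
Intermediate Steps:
R = -3/8 ≈ -0.37500
d(X, o) = -o + (X - o)/o (d(X, o) = (X - o)/o - o = -o + (X - o)/o)
d(R, 4/1 + 6/6) - 38*(-129) = (-1 - (4/1 + 6/6) - 3/(8*(4/1 + 6/6))) - 38*(-129) = (-1 - (4*1 + 6*(⅙)) - 3/(8*(4*1 + 6*(⅙)))) + 4902 = (-1 - (4 + 1) - 3/(8*(4 + 1))) + 4902 = (-1 - 1*5 - 3/8/5) + 4902 = (-1 - 5 - 3/8*⅕) + 4902 = (-1 - 5 - 3/40) + 4902 = -243/40 + 4902 = 195837/40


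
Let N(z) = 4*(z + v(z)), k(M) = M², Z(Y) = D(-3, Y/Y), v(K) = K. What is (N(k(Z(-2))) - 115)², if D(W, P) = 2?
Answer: 6889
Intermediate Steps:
Z(Y) = 2
N(z) = 8*z (N(z) = 4*(z + z) = 4*(2*z) = 8*z)
(N(k(Z(-2))) - 115)² = (8*2² - 115)² = (8*4 - 115)² = (32 - 115)² = (-83)² = 6889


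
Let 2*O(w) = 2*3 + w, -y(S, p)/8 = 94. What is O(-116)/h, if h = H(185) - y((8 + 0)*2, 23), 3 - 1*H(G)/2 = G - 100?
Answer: -55/588 ≈ -0.093537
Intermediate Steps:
H(G) = 206 - 2*G (H(G) = 6 - 2*(G - 100) = 6 - 2*(-100 + G) = 6 + (200 - 2*G) = 206 - 2*G)
y(S, p) = -752 (y(S, p) = -8*94 = -752)
O(w) = 3 + w/2 (O(w) = (2*3 + w)/2 = (6 + w)/2 = 3 + w/2)
h = 588 (h = (206 - 2*185) - 1*(-752) = (206 - 370) + 752 = -164 + 752 = 588)
O(-116)/h = (3 + (1/2)*(-116))/588 = (3 - 58)*(1/588) = -55*1/588 = -55/588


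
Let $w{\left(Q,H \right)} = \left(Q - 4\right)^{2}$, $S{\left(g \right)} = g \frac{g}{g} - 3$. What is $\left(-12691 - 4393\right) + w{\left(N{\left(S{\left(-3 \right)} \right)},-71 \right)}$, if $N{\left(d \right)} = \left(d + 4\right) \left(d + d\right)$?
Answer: $-16684$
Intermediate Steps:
$S{\left(g \right)} = -3 + g$ ($S{\left(g \right)} = g 1 - 3 = g - 3 = -3 + g$)
$N{\left(d \right)} = 2 d \left(4 + d\right)$ ($N{\left(d \right)} = \left(4 + d\right) 2 d = 2 d \left(4 + d\right)$)
$w{\left(Q,H \right)} = \left(-4 + Q\right)^{2}$
$\left(-12691 - 4393\right) + w{\left(N{\left(S{\left(-3 \right)} \right)},-71 \right)} = \left(-12691 - 4393\right) + \left(-4 + 2 \left(-3 - 3\right) \left(4 - 6\right)\right)^{2} = -17084 + \left(-4 + 2 \left(-6\right) \left(4 - 6\right)\right)^{2} = -17084 + \left(-4 + 2 \left(-6\right) \left(-2\right)\right)^{2} = -17084 + \left(-4 + 24\right)^{2} = -17084 + 20^{2} = -17084 + 400 = -16684$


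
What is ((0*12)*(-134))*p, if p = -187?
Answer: 0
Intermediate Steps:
((0*12)*(-134))*p = ((0*12)*(-134))*(-187) = (0*(-134))*(-187) = 0*(-187) = 0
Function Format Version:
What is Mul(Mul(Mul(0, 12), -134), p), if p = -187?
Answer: 0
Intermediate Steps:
Mul(Mul(Mul(0, 12), -134), p) = Mul(Mul(Mul(0, 12), -134), -187) = Mul(Mul(0, -134), -187) = Mul(0, -187) = 0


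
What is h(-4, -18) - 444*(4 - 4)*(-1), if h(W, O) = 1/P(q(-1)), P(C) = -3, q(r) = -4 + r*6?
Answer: -⅓ ≈ -0.33333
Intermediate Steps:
q(r) = -4 + 6*r
h(W, O) = -⅓ (h(W, O) = 1/(-3) = -⅓)
h(-4, -18) - 444*(4 - 4)*(-1) = -⅓ - 444*(4 - 4)*(-1) = -⅓ - 0*(-1) = -⅓ - 444*0 = -⅓ + 0 = -⅓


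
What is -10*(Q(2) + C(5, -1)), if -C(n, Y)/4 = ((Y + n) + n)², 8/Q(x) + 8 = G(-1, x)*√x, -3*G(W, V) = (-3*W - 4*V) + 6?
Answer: 932760/287 - 120*√2/287 ≈ 3249.4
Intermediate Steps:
G(W, V) = -2 + W + 4*V/3 (G(W, V) = -((-3*W - 4*V) + 6)/3 = -((-4*V - 3*W) + 6)/3 = -(6 - 4*V - 3*W)/3 = -2 + W + 4*V/3)
Q(x) = 8/(-8 + √x*(-3 + 4*x/3)) (Q(x) = 8/(-8 + (-2 - 1 + 4*x/3)*√x) = 8/(-8 + (-3 + 4*x/3)*√x) = 8/(-8 + √x*(-3 + 4*x/3)))
C(n, Y) = -4*(Y + 2*n)² (C(n, Y) = -4*((Y + n) + n)² = -4*(Y + 2*n)²)
-10*(Q(2) + C(5, -1)) = -10*(-24/(24 - √2*(-9 + 4*2)) - 4*(-1 + 2*5)²) = -10*(-24/(24 - √2*(-9 + 8)) - 4*(-1 + 10)²) = -10*(-24/(24 - 1*√2*(-1)) - 4*9²) = -10*(-24/(24 + √2) - 4*81) = -10*(-24/(24 + √2) - 324) = -10*(-324 - 24/(24 + √2)) = 3240 + 240/(24 + √2)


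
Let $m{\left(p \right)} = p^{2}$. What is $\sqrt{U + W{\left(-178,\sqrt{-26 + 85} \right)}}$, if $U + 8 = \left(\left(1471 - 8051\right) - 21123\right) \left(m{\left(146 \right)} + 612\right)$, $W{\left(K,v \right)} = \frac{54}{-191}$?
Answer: $\frac{i \sqrt{22161163861866}}{191} \approx 24647.0 i$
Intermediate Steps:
$W{\left(K,v \right)} = - \frac{54}{191}$ ($W{\left(K,v \right)} = 54 \left(- \frac{1}{191}\right) = - \frac{54}{191}$)
$U = -607471392$ ($U = -8 + \left(\left(1471 - 8051\right) - 21123\right) \left(146^{2} + 612\right) = -8 + \left(-6580 - 21123\right) \left(21316 + 612\right) = -8 - 607471384 = -607471392$)
$\sqrt{U + W{\left(-178,\sqrt{-26 + 85} \right)}} = \sqrt{-607471392 - \frac{54}{191}} = \sqrt{- \frac{116027035926}{191}} = \frac{i \sqrt{22161163861866}}{191}$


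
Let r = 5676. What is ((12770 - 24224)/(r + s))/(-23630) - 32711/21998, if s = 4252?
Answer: -112848590411/75892660040 ≈ -1.4869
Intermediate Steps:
((12770 - 24224)/(r + s))/(-23630) - 32711/21998 = ((12770 - 24224)/(5676 + 4252))/(-23630) - 32711/21998 = -11454/9928*(-1/23630) - 32711*1/21998 = -11454*1/9928*(-1/23630) - 32711/21998 = -5727/4964*(-1/23630) - 32711/21998 = 5727/117299320 - 32711/21998 = -112848590411/75892660040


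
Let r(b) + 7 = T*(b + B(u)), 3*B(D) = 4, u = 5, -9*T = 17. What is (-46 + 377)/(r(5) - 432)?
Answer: -8937/12176 ≈ -0.73398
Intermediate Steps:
T = -17/9 (T = -⅑*17 = -17/9 ≈ -1.8889)
B(D) = 4/3 (B(D) = (⅓)*4 = 4/3)
r(b) = -257/27 - 17*b/9 (r(b) = -7 - 17*(b + 4/3)/9 = -7 - 17*(4/3 + b)/9 = -7 + (-68/27 - 17*b/9) = -257/27 - 17*b/9)
(-46 + 377)/(r(5) - 432) = (-46 + 377)/((-257/27 - 17/9*5) - 432) = 331/((-257/27 - 85/9) - 432) = 331/(-512/27 - 432) = 331/(-12176/27) = 331*(-27/12176) = -8937/12176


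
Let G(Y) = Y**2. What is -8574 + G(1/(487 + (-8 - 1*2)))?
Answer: -1950833645/227529 ≈ -8574.0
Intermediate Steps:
-8574 + G(1/(487 + (-8 - 1*2))) = -8574 + (1/(487 + (-8 - 1*2)))**2 = -8574 + (1/(487 + (-8 - 2)))**2 = -8574 + (1/(487 - 10))**2 = -8574 + (1/477)**2 = -8574 + 1/227529 = -1950833645/227529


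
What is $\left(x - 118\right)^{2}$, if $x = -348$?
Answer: $217156$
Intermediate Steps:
$\left(x - 118\right)^{2} = \left(-348 - 118\right)^{2} = \left(-466\right)^{2} = 217156$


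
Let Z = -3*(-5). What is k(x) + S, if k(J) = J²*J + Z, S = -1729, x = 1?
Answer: -1713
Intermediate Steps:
Z = 15
k(J) = 15 + J³ (k(J) = J²*J + 15 = J³ + 15 = 15 + J³)
k(x) + S = (15 + 1³) - 1729 = (15 + 1) - 1729 = 16 - 1729 = -1713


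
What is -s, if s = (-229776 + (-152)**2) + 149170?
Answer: 57502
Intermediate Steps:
s = -57502 (s = (-229776 + 23104) + 149170 = -206672 + 149170 = -57502)
-s = -1*(-57502) = 57502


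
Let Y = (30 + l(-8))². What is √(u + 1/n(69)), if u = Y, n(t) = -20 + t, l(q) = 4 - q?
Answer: √86437/7 ≈ 42.000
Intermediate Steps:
Y = 1764 (Y = (30 + (4 - 1*(-8)))² = (30 + (4 + 8))² = (30 + 12)² = 42² = 1764)
u = 1764
√(u + 1/n(69)) = √(1764 + 1/(-20 + 69)) = √(1764 + 1/49) = √(86437/49) = √86437/7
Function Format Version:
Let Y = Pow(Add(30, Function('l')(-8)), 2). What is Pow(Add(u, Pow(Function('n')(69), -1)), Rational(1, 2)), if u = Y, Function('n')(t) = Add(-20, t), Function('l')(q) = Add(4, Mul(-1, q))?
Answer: Mul(Rational(1, 7), Pow(86437, Rational(1, 2))) ≈ 42.000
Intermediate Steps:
Y = 1764 (Y = Pow(Add(30, Add(4, Mul(-1, -8))), 2) = Pow(Add(30, Add(4, 8)), 2) = Pow(Add(30, 12), 2) = Pow(42, 2) = 1764)
u = 1764
Pow(Add(u, Pow(Function('n')(69), -1)), Rational(1, 2)) = Pow(Add(1764, Pow(Add(-20, 69), -1)), Rational(1, 2)) = Pow(Add(1764, Pow(49, -1)), Rational(1, 2)) = Pow(Add(1764, Rational(1, 49)), Rational(1, 2)) = Pow(Rational(86437, 49), Rational(1, 2)) = Mul(Rational(1, 7), Pow(86437, Rational(1, 2)))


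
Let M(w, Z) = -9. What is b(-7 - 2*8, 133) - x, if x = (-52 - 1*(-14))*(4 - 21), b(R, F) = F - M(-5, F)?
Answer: -504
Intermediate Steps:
b(R, F) = 9 + F (b(R, F) = F - 1*(-9) = F + 9 = 9 + F)
x = 646 (x = (-52 + 14)*(-17) = -38*(-17) = 646)
b(-7 - 2*8, 133) - x = (9 + 133) - 1*646 = 142 - 646 = -504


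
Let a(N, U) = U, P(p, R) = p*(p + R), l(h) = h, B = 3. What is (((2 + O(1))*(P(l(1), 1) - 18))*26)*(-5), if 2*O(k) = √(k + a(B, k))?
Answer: 4160 + 1040*√2 ≈ 5630.8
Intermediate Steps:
P(p, R) = p*(R + p)
O(k) = √2*√k/2 (O(k) = √(k + k)/2 = √(2*k)/2 = (√2*√k)/2 = √2*√k/2)
(((2 + O(1))*(P(l(1), 1) - 18))*26)*(-5) = (((2 + √2*√1/2)*(1*(1 + 1) - 18))*26)*(-5) = (((2 + (½)*√2*1)*(1*2 - 18))*26)*(-5) = (((2 + √2/2)*(2 - 18))*26)*(-5) = (((2 + √2/2)*(-16))*26)*(-5) = ((-32 - 8*√2)*26)*(-5) = (-832 - 208*√2)*(-5) = 4160 + 1040*√2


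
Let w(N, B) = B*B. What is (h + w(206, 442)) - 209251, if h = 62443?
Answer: 48556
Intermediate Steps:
w(N, B) = B²
(h + w(206, 442)) - 209251 = (62443 + 442²) - 209251 = (62443 + 195364) - 209251 = 257807 - 209251 = 48556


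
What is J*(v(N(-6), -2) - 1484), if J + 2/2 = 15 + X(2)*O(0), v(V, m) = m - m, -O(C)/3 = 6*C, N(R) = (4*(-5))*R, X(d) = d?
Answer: -20776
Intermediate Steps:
N(R) = -20*R
O(C) = -18*C
v(V, m) = 0
J = 14 (J = -1 + (15 + 2*(-18*0)) = -1 + (15 + 2*0) = -1 + (15 + 0) = -1 + 15 = 14)
J*(v(N(-6), -2) - 1484) = 14*(0 - 1484) = 14*(-1484) = -20776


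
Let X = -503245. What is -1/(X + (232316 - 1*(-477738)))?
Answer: -1/206809 ≈ -4.8354e-6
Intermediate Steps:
-1/(X + (232316 - 1*(-477738))) = -1/(-503245 + (232316 - 1*(-477738))) = -1/(-503245 + (232316 + 477738)) = -1/(-503245 + 710054) = -1/206809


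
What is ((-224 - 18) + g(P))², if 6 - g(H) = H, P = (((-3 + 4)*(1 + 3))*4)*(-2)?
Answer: 41616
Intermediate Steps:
P = -32 (P = ((1*4)*4)*(-2) = (4*4)*(-2) = 16*(-2) = -32)
g(H) = 6 - H
((-224 - 18) + g(P))² = ((-224 - 18) + (6 - 1*(-32)))² = (-242 + (6 + 32))² = (-242 + 38)² = (-204)² = 41616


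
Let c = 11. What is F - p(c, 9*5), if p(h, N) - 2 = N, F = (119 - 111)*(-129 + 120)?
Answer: -119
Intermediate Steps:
F = -72 (F = 8*(-9) = -72)
p(h, N) = 2 + N
F - p(c, 9*5) = -72 - (2 + 9*5) = -72 - (2 + 45) = -72 - 1*47 = -72 - 47 = -119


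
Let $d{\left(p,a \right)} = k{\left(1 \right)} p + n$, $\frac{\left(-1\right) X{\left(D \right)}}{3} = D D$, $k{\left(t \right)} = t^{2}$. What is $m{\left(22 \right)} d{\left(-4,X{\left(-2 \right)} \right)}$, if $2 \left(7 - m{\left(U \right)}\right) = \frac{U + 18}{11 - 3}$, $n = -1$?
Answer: $- \frac{45}{2} \approx -22.5$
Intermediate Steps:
$X{\left(D \right)} = - 3 D^{2}$ ($X{\left(D \right)} = - 3 D D = - 3 D^{2}$)
$d{\left(p,a \right)} = -1 + p$ ($d{\left(p,a \right)} = 1^{2} p - 1 = 1 p - 1 = p - 1 = -1 + p$)
$m{\left(U \right)} = \frac{47}{8} - \frac{U}{16}$ ($m{\left(U \right)} = 7 - \frac{\left(U + 18\right) \frac{1}{11 - 3}}{2} = 7 - \frac{\left(18 + U\right) \frac{1}{8}}{2} = 7 - \frac{\frac{9}{4} + \frac{U}{8}}{2} = 7 - \left(\frac{9}{8} + \frac{U}{16}\right) = \frac{47}{8} - \frac{U}{16}$)
$m{\left(22 \right)} d{\left(-4,X{\left(-2 \right)} \right)} = \left(\frac{47}{8} - \frac{11}{8}\right) \left(-1 - 4\right) = \left(\frac{47}{8} - \frac{11}{8}\right) \left(-5\right) = \frac{9}{2} \left(-5\right) = - \frac{45}{2}$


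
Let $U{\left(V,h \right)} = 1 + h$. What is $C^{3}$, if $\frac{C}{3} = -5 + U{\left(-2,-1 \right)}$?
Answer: $-3375$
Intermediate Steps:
$C = -15$ ($C = 3 \left(-5 + \left(1 - 1\right)\right) = 3 \left(-5 + 0\right) = 3 \left(-5\right) = -15$)
$C^{3} = \left(-15\right)^{3} = -3375$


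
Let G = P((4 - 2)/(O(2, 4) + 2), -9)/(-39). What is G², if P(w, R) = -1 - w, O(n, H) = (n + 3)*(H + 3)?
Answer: 1/1369 ≈ 0.00073046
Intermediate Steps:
O(n, H) = (3 + H)*(3 + n) (O(n, H) = (3 + n)*(3 + H) = (3 + H)*(3 + n))
G = 1/37 (G = (-1 - (4 - 2)/((9 + 3*4 + 3*2 + 4*2) + 2))/(-39) = (-1 - 2/((9 + 12 + 6 + 8) + 2))*(-1/39) = (-1 - 2/(35 + 2))*(-1/39) = (-1 - 2/37)*(-1/39) = -39/37*(-1/39) = 1/37 ≈ 0.027027)
G² = (1/37)² = 1/1369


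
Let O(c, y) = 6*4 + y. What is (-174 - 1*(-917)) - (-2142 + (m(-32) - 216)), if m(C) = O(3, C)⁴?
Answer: -995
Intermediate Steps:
O(c, y) = 24 + y
m(C) = (24 + C)⁴
(-174 - 1*(-917)) - (-2142 + (m(-32) - 216)) = (-174 - 1*(-917)) - (-2142 + ((24 - 32)⁴ - 216)) = (-174 + 917) - (-2142 + ((-8)⁴ - 216)) = 743 - (-2142 + (4096 - 216)) = 743 - (-2142 + 3880) = 743 - 1*1738 = 743 - 1738 = -995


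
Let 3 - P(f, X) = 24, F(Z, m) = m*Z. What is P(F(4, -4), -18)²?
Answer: 441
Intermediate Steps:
F(Z, m) = Z*m
P(f, X) = -21 (P(f, X) = 3 - 1*24 = 3 - 24 = -21)
P(F(4, -4), -18)² = (-21)² = 441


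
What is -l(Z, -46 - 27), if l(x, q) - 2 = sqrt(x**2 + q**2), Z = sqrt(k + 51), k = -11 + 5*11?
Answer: -2 - 4*sqrt(339) ≈ -75.648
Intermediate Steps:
k = 44 (k = -11 + 55 = 44)
Z = sqrt(95) (Z = sqrt(44 + 51) = sqrt(95) ≈ 9.7468)
l(x, q) = 2 + sqrt(q**2 + x**2) (l(x, q) = 2 + sqrt(x**2 + q**2) = 2 + sqrt(q**2 + x**2))
-l(Z, -46 - 27) = -(2 + sqrt((-46 - 27)**2 + (sqrt(95))**2)) = -(2 + sqrt((-73)**2 + 95)) = -(2 + sqrt(5329 + 95)) = -(2 + sqrt(5424)) = -(2 + 4*sqrt(339)) = -2 - 4*sqrt(339)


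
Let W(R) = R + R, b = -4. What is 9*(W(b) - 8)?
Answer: -144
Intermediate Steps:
W(R) = 2*R
9*(W(b) - 8) = 9*(2*(-4) - 8) = 9*(-8 - 8) = 9*(-16) = -144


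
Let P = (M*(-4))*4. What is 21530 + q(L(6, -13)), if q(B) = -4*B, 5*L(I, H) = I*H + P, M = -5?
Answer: 107642/5 ≈ 21528.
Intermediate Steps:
P = 80 (P = -5*(-4)*4 = 20*4 = 80)
L(I, H) = 16 + H*I/5 (L(I, H) = (I*H + 80)/5 = (H*I + 80)/5 = (80 + H*I)/5 = 16 + H*I/5)
21530 + q(L(6, -13)) = 21530 - 4*(16 + (1/5)*(-13)*6) = 21530 - 4*(16 - 78/5) = 21530 - 4*2/5 = 21530 - 8/5 = 107642/5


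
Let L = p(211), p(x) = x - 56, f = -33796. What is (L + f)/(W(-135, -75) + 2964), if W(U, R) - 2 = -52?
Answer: -33641/2914 ≈ -11.545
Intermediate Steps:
p(x) = -56 + x
W(U, R) = -50 (W(U, R) = 2 - 52 = -50)
L = 155 (L = -56 + 211 = 155)
(L + f)/(W(-135, -75) + 2964) = (155 - 33796)/(-50 + 2964) = -33641/2914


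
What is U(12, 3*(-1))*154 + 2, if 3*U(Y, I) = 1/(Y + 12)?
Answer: 149/36 ≈ 4.1389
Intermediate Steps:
U(Y, I) = 1/(3*(12 + Y)) (U(Y, I) = 1/(3*(Y + 12)) = 1/(3*(12 + Y)))
U(12, 3*(-1))*154 + 2 = (1/(3*(12 + 12)))*154 + 2 = ((1/3)/24)*154 + 2 = ((1/3)*(1/24))*154 + 2 = (1/72)*154 + 2 = 77/36 + 2 = 149/36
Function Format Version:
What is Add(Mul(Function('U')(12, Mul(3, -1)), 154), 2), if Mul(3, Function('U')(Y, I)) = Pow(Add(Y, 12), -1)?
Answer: Rational(149, 36) ≈ 4.1389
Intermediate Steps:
Function('U')(Y, I) = Mul(Rational(1, 3), Pow(Add(12, Y), -1)) (Function('U')(Y, I) = Mul(Rational(1, 3), Pow(Add(Y, 12), -1)) = Mul(Rational(1, 3), Pow(Add(12, Y), -1)))
Add(Mul(Function('U')(12, Mul(3, -1)), 154), 2) = Add(Mul(Mul(Rational(1, 3), Pow(Add(12, 12), -1)), 154), 2) = Add(Mul(Mul(Rational(1, 3), Pow(24, -1)), 154), 2) = Add(Mul(Mul(Rational(1, 3), Rational(1, 24)), 154), 2) = Add(Mul(Rational(1, 72), 154), 2) = Add(Rational(77, 36), 2) = Rational(149, 36)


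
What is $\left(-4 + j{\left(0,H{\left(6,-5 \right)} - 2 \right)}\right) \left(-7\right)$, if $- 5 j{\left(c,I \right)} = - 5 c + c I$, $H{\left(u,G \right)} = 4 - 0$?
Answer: $28$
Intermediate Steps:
$H{\left(u,G \right)} = 4$ ($H{\left(u,G \right)} = 4 + 0 = 4$)
$j{\left(c,I \right)} = c - \frac{I c}{5}$ ($j{\left(c,I \right)} = - \frac{- 5 c + c I}{5} = - \frac{- 5 c + I c}{5} = c - \frac{I c}{5}$)
$\left(-4 + j{\left(0,H{\left(6,-5 \right)} - 2 \right)}\right) \left(-7\right) = \left(-4 + \frac{1}{5} \cdot 0 \left(5 - \left(4 - 2\right)\right)\right) \left(-7\right) = \left(-4 + \frac{1}{5} \cdot 0 \left(5 - 2\right)\right) \left(-7\right) = \left(-4 + \frac{1}{5} \cdot 0 \cdot 3\right) \left(-7\right) = \left(-4 + 0\right) \left(-7\right) = \left(-4\right) \left(-7\right) = 28$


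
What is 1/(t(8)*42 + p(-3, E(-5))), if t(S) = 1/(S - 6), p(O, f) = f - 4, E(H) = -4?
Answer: 1/13 ≈ 0.076923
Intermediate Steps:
p(O, f) = -4 + f
t(S) = 1/(-6 + S)
1/(t(8)*42 + p(-3, E(-5))) = 1/(42/(-6 + 8) + (-4 - 4)) = 1/(42/2 - 8) = 1/((1/2)*42 - 8) = 1/(21 - 8) = 1/13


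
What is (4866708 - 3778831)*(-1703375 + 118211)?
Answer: -1724463456828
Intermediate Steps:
(4866708 - 3778831)*(-1703375 + 118211) = 1087877*(-1585164) = -1724463456828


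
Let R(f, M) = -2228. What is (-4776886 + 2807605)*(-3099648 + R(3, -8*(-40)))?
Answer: 6108465471156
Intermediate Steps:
(-4776886 + 2807605)*(-3099648 + R(3, -8*(-40))) = (-4776886 + 2807605)*(-3099648 - 2228) = -1969281*(-3101876) = 6108465471156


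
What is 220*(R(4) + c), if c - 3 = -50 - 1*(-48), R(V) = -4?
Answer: -660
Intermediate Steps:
c = 1 (c = 3 + (-50 - 1*(-48)) = 3 + (-50 + 48) = 3 - 2 = 1)
220*(R(4) + c) = 220*(-4 + 1) = 220*(-3) = -660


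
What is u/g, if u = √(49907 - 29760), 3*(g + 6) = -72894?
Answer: -√20147/24304 ≈ -0.0058402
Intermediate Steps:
g = -24304 (g = -6 + (⅓)*(-72894) = -6 - 24298 = -24304)
u = √20147 ≈ 141.94
u/g = √20147/(-24304) = √20147*(-1/24304) = -√20147/24304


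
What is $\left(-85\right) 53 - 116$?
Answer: $-4621$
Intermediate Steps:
$\left(-85\right) 53 - 116 = -4505 - 116 = -4621$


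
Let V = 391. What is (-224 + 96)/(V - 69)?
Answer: -64/161 ≈ -0.39752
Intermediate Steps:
(-224 + 96)/(V - 69) = (-224 + 96)/(391 - 69) = -128/322 = -128*1/322 = -64/161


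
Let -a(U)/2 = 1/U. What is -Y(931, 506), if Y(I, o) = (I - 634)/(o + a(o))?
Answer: -75141/128017 ≈ -0.58696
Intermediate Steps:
a(U) = -2/U
Y(I, o) = (-634 + I)/(o - 2/o) (Y(I, o) = (I - 634)/(o - 2/o) = (-634 + I)/(o - 2/o))
-Y(931, 506) = -506*(-634 + 931)/(-2 + 506²) = -506*297/(-2 + 256036) = -506*297/256034 = -1*75141/128017 = -75141/128017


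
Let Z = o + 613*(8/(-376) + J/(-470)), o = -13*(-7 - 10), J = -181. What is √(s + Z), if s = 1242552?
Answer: √274577822510/470 ≈ 1114.9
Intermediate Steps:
o = 221 (o = -13*(-17) = 221)
Z = 208693/470 (Z = 221 + 613*(8/(-376) - 181/(-470)) = 221 + 613*(8*(-1/376) - 181*(-1/470)) = 221 + 613*(-1/47 + 181/470) = 221 + 613*(171/470) = 221 + 104823/470 = 208693/470 ≈ 444.03)
√(s + Z) = √(1242552 + 208693/470) = √(584208133/470) = √274577822510/470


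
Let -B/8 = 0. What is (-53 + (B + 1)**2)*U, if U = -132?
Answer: 6864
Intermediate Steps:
B = 0 (B = -8*0 = 0)
(-53 + (B + 1)**2)*U = (-53 + (0 + 1)**2)*(-132) = (-53 + 1**2)*(-132) = (-53 + 1)*(-132) = -52*(-132) = 6864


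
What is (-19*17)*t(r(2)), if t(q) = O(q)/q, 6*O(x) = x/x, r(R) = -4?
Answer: 323/24 ≈ 13.458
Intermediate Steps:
O(x) = 1/6 (O(x) = (x/x)/6 = (1/6)*1 = 1/6)
t(q) = 1/(6*q)
(-19*17)*t(r(2)) = (-19*17)*((1/6)/(-4)) = -323*(-1)/(6*4) = -323*(-1/24) = 323/24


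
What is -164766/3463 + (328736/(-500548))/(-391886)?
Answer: -4040015909922710/84911787558433 ≈ -47.579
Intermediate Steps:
-164766/3463 + (328736/(-500548))/(-391886) = -164766*1/3463 + (328736*(-1/500548))*(-1/391886) = -164766/3463 - 82184/125137*(-1/391886) = -164766/3463 + 41092/24519719191 = -4040015909922710/84911787558433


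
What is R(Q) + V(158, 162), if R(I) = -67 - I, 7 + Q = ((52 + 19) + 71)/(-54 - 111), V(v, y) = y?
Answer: 16972/165 ≈ 102.86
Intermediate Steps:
Q = -1297/165 (Q = -7 + ((52 + 19) + 71)/(-54 - 111) = -7 + (71 + 71)/(-165) = -7 + 142*(-1/165) = -7 - 142/165 = -1297/165 ≈ -7.8606)
R(Q) + V(158, 162) = (-67 - 1*(-1297/165)) + 162 = (-67 + 1297/165) + 162 = -9758/165 + 162 = 16972/165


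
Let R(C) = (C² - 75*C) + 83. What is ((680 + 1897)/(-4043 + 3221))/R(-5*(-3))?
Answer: 859/223858 ≈ 0.0038373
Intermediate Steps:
R(C) = 83 + C² - 75*C
((680 + 1897)/(-4043 + 3221))/R(-5*(-3)) = ((680 + 1897)/(-4043 + 3221))/(83 + (-5*(-3))² - (-375)*(-3)) = (2577/(-822))/(83 + 15² - 75*15) = (2577*(-1/822))/(83 + 225 - 1125) = -859/274/(-817) = -859/274*(-1/817) = 859/223858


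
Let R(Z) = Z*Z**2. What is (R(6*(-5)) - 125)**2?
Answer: 735765625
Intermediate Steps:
R(Z) = Z**3
(R(6*(-5)) - 125)**2 = ((6*(-5))**3 - 125)**2 = ((-30)**3 - 125)**2 = (-27000 - 125)**2 = (-27125)**2 = 735765625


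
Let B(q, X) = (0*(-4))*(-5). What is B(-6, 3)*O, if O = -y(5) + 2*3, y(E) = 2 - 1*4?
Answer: 0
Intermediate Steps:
y(E) = -2 (y(E) = 2 - 4 = -2)
B(q, X) = 0 (B(q, X) = 0*(-5) = 0)
O = 8 (O = -1*(-2) + 2*3 = 2 + 6 = 8)
B(-6, 3)*O = 0*8 = 0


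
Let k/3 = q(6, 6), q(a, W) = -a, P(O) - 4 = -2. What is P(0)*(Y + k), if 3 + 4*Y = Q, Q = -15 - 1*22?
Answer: -56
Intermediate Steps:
P(O) = 2 (P(O) = 4 - 2 = 2)
Q = -37 (Q = -15 - 22 = -37)
Y = -10 (Y = -3/4 + (1/4)*(-37) = -3/4 - 37/4 = -10)
k = -18 (k = 3*(-1*6) = 3*(-6) = -18)
P(0)*(Y + k) = 2*(-10 - 18) = 2*(-28) = -56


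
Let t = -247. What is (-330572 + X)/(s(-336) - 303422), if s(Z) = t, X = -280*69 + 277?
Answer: 349615/303669 ≈ 1.1513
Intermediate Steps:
X = -19043 (X = -19320 + 277 = -19043)
s(Z) = -247
(-330572 + X)/(s(-336) - 303422) = (-330572 - 19043)/(-247 - 303422) = -349615/(-303669) = -349615*(-1/303669) = 349615/303669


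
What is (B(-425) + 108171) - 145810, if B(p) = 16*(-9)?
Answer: -37783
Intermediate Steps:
B(p) = -144
(B(-425) + 108171) - 145810 = (-144 + 108171) - 145810 = 108027 - 145810 = -37783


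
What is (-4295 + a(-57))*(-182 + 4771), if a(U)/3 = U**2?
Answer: 25019228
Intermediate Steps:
a(U) = 3*U**2
(-4295 + a(-57))*(-182 + 4771) = (-4295 + 3*(-57)**2)*(-182 + 4771) = (-4295 + 3*3249)*4589 = (-4295 + 9747)*4589 = 5452*4589 = 25019228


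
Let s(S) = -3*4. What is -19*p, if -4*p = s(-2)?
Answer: -57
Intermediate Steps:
s(S) = -12
p = 3 (p = -¼*(-12) = 3)
-19*p = -19*3 = -57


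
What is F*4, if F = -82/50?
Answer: -164/25 ≈ -6.5600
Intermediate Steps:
F = -41/25 (F = -82*1/50 = -41/25 ≈ -1.6400)
F*4 = -41/25*4 = -164/25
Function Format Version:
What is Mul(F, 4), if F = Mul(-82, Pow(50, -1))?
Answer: Rational(-164, 25) ≈ -6.5600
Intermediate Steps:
F = Rational(-41, 25) (F = Mul(-82, Rational(1, 50)) = Rational(-41, 25) ≈ -1.6400)
Mul(F, 4) = Mul(Rational(-41, 25), 4) = Rational(-164, 25)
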